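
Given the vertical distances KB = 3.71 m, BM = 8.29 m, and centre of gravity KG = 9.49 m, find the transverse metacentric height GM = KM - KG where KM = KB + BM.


Formula: GM = KB + BM - KG
Step 1 — KM = KB + BM = 3.71 + 8.29 = 12.0 m
Step 2 — GM = KM - KG = 12.0 - 9.49 = 2.51 m

2.51 m


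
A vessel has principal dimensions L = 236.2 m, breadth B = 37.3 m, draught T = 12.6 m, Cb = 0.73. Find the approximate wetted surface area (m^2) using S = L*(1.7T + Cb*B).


Formula: S = 1.7*L*T + V/T with V = Cb*L*B*T, i.e. S = L * (1.7*T + Cb*B)
Step 1 — 1.7*T = 1.7 * 12.6 = 21.42 m
Step 2 — Cb*B = 0.73 * 37.3 = 27.229 m
Step 3 — 1.7*T + Cb*B = 21.42 + 27.229 = 48.649 m
Step 4 — S = 236.2 * 48.649 ≈ 11491 m^2 (5 s.f.)

11491 m^2


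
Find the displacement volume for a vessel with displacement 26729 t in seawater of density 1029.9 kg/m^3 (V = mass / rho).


Formula: V = mass / rho
Step 1 — convert tonnes to kg: 26729 t * 1000 = 26729000 kg
Step 2 — V = 26729000 / 1029.9 ≈ 25953 m^3 (5 s.f.)

25953 m^3


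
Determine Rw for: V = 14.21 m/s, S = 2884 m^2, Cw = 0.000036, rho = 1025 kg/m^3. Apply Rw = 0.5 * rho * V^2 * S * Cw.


Formula: Rw = 0.5 * rho * V^2 * S * Cw
Step 1 — V^2 = 14.21^2 = 201.9241
Step 2 — 0.5 * rho * V^2 = 0.5 * 1025 * 201.9241 = 103486.10125
Step 3 — Rw = 103486.10125 * 2884 * 0.000036 ≈ 10744 N (5 s.f.)

10744 N


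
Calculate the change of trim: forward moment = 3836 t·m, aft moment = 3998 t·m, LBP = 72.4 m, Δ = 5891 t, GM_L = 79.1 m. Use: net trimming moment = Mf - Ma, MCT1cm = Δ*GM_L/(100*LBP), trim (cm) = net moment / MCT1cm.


Formula: net trimming moment = Mf - Ma; MCT1cm = Δ*GM_L/(100*LBP); trim = net moment / MCT1cm
Step 1 — net trimming moment = 3836 - 3998 = -162 t·m
Step 2 — MCT1cm = 5891 * 79.1 / (100 * 72.4) = 64.3616 t·m/cm
Step 3 — trim = -162 / 64.3616 ≈ -2.5170 cm (5 s.f.)

-2.5170 cm


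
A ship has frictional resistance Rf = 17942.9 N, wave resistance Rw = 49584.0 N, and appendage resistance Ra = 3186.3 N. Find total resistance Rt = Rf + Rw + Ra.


Formula: Rt = Rf + Rw + Ra
Substituting: Rt = 17942.9 + 49584.0 + 3186.3
Result: Rt = 70713.2 N

70713.2 N


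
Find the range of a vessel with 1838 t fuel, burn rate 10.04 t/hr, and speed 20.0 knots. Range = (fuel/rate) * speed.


Formula: endurance = fuel / rate; range = endurance * speed
Step 1 — endurance = 1838 / 10.04 = 183.0677 hours
Step 2 — range = 183.0677 * 20.0 ≈ 3661.4 nautical miles (5 s.f.)

3661.4 NM


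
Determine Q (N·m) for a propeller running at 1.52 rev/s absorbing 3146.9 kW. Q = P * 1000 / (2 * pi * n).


Formula: Q = P_W / (2 * pi * n)
Step 1 — P_W = 3146.9 kW * 1000 = 3146900.0 W
Step 2 — 2 * pi * n = 2 * pi * 1.52 = 9.550442
Step 3 — Q = 3146900.0 / 9.550442 ≈ 329500 N·m (5 s.f.)

329500 N·m


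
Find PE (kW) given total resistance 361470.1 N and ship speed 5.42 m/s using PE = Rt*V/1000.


Formula: PE = Rt * V / 1000 (kW)
Step 1 — PE (W) = 361470.1 * 5.42 = 1959167.942 W
Step 2 — PE (kW) = 1959167.942 / 1000 ≈ 1959.2 kW (5 s.f.)

1959.2 kW


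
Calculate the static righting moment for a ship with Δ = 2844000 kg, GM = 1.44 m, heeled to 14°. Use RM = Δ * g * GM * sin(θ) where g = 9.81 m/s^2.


Formula: GZ = GM * sin(theta); RM = disp * g * GZ
Step 1 — GZ = 1.44 * sin(14°) = 1.44 * 0.241922 = 0.348368 m
Step 2 — RM = 2844000 * 9.81 * 0.348368 ≈ 9719300 N·m (5 s.f.)

9719300 N·m


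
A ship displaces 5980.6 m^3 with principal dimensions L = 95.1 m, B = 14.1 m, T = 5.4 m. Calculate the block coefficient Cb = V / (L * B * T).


Formula: Cb = V / (L * B * T)
Step 1 — L * B * T = 95.1 * 14.1 * 5.4 = 7240.914 m^3
Step 2 — Cb = 5980.6 / 7240.914 ≈ 0.82595 (5 s.f.)

0.82595


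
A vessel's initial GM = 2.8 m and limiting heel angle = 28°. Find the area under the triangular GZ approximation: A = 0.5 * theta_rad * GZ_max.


Formula: GZ_max = GM * sin(theta); Area = 0.5 * theta_rad * GZ_max
Step 1 — GZ_max = 2.8 * sin(28°) = 2.8 * 0.469472 = 1.314522 m
Step 2 — theta_rad = 28 * pi/180 = 0.488692 rad
Step 3 — Area = 0.5 * 0.488692 * 1.314522 ≈ 0.32120 m·rad (5 s.f.)

0.32120 m·rad


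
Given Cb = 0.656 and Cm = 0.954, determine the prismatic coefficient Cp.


Formula: Cp = Cb / Cm
Substituting: Cp = 0.656 / 0.954
Result: Cp ≈ 0.68763 (5 s.f.)

0.68763


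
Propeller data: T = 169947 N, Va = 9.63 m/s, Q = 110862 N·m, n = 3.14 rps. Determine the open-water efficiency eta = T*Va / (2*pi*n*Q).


Formula: eta = T * Va / (2 * pi * n * Q)
Step 1 — numerator = T * Va = 169947 * 9.63 = 1636589.61
Step 2 — 2 * pi * n = 2 * pi * 3.14 = 19.729202
Step 3 — denominator = 19.729202 * 110862 = 2187218.79
Step 4 — eta = 1636589.61 / 2187218.79 ≈ 0.74825 (5 s.f.)

0.74825


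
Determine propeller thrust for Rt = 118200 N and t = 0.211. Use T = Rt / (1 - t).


Formula: T = Rt / (1 - t)
Step 1 — (1 - t) = 1 - 0.211 = 0.789
Step 2 — T = 118200 / 0.789 ≈ 149810 N (5 s.f.)

149810 N


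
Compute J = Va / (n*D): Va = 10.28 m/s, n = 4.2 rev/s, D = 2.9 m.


Formula: J = Va / (n * D)
Step 1 — n * D = 4.2 * 2.9 = 12.18
Step 2 — J = 10.28 / 12.18 ≈ 0.84401 (5 s.f.)

0.84401


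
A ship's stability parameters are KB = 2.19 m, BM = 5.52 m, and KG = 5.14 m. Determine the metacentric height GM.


Formula: GM = KB + BM - KG
Step 1 — KM = KB + BM = 2.19 + 5.52 = 7.71 m
Step 2 — GM = KM - KG = 7.71 - 5.14 = 2.57 m

2.57 m


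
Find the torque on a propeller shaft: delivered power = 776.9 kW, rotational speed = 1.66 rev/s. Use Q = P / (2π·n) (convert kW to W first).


Formula: Q = P_W / (2 * pi * n)
Step 1 — P_W = 776.9 kW * 1000 = 776900.0 W
Step 2 — 2 * pi * n = 2 * pi * 1.66 = 10.430088
Step 3 — Q = 776900.0 / 10.430088 ≈ 74486 N·m (5 s.f.)

74486 N·m


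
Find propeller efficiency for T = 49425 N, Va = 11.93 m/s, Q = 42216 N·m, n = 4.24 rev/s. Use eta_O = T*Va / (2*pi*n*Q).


Formula: eta = T * Va / (2 * pi * n * Q)
Step 1 — numerator = T * Va = 49425 * 11.93 = 589640.25
Step 2 — 2 * pi * n = 2 * pi * 4.24 = 26.640706
Step 3 — denominator = 26.640706 * 42216 = 1124664.04
Step 4 — eta = 589640.25 / 1124664.04 ≈ 0.52428 (5 s.f.)

0.52428


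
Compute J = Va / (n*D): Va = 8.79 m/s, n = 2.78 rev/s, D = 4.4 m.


Formula: J = Va / (n * D)
Step 1 — n * D = 2.78 * 4.4 = 12.232
Step 2 — J = 8.79 / 12.232 ≈ 0.71861 (5 s.f.)

0.71861


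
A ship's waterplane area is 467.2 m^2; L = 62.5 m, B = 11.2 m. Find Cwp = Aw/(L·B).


Formula: Cwp = Aw / (L * B)
Step 1 — L * B = 62.5 * 11.2 = 700.0 m^2
Step 2 — Cwp = 467.2 / 700.0 ≈ 0.66743 (5 s.f.)

0.66743


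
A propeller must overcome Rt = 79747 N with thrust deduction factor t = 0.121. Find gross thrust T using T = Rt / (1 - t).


Formula: T = Rt / (1 - t)
Step 1 — (1 - t) = 1 - 0.121 = 0.879
Step 2 — T = 79747 / 0.879 ≈ 90725 N (5 s.f.)

90725 N


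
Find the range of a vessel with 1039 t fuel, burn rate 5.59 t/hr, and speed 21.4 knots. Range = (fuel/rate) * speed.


Formula: endurance = fuel / rate; range = endurance * speed
Step 1 — endurance = 1039 / 5.59 = 185.8676 hours
Step 2 — range = 185.8676 * 21.4 ≈ 3977.6 nautical miles (5 s.f.)

3977.6 NM


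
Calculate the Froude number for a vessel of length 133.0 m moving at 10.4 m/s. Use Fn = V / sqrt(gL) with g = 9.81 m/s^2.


Formula: Fn = V / sqrt(g * L)
Step 1 — g * L = 9.81 * 133.0 = 1304.73
Step 2 — sqrt(g * L) = sqrt(1304.73) = 36.121046
Step 3 — Fn = 10.4 / 36.121046 ≈ 0.28792 (5 s.f.)

0.28792


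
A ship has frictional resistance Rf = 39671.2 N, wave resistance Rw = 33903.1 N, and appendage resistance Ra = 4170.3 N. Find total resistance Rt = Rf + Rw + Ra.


Formula: Rt = Rf + Rw + Ra
Substituting: Rt = 39671.2 + 33903.1 + 4170.3
Result: Rt = 77744.6 N

77744.6 N


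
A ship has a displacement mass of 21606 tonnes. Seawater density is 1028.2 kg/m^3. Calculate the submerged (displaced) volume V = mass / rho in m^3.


Formula: V = mass / rho
Step 1 — convert tonnes to kg: 21606 t * 1000 = 21606000 kg
Step 2 — V = 21606000 / 1028.2 ≈ 21013 m^3 (5 s.f.)

21013 m^3


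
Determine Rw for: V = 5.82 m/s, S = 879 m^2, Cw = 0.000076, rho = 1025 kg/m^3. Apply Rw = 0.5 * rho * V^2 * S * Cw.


Formula: Rw = 0.5 * rho * V^2 * S * Cw
Step 1 — V^2 = 5.82^2 = 33.8724
Step 2 — 0.5 * rho * V^2 = 0.5 * 1025 * 33.8724 = 17359.605
Step 3 — Rw = 17359.605 * 879 * 0.000076 ≈ 1159.7 N (5 s.f.)

1159.7 N


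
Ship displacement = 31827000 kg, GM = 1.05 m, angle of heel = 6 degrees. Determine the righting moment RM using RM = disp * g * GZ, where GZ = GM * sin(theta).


Formula: GZ = GM * sin(theta); RM = disp * g * GZ
Step 1 — GZ = 1.05 * sin(6°) = 1.05 * 0.104528 = 0.109754 m
Step 2 — RM = 31827000 * 9.81 * 0.109754 ≈ 34268000 N·m (5 s.f.)

34268000 N·m


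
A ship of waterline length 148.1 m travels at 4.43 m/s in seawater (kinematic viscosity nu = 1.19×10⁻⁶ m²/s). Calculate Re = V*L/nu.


Formula: Re = V * L / nu
Step 1 — V * L = 4.43 * 148.1 = 656.083 m^2/s
Step 2 — Re = 656.083 / 1.19e-6 = 5.51e+08

5.51e+08


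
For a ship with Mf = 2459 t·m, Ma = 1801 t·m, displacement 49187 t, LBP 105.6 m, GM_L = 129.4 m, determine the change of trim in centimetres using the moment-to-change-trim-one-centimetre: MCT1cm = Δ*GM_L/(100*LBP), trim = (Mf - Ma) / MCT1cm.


Formula: net trimming moment = Mf - Ma; MCT1cm = Δ*GM_L/(100*LBP); trim = net moment / MCT1cm
Step 1 — net trimming moment = 2459 - 1801 = 658 t·m
Step 2 — MCT1cm = 49187 * 129.4 / (100 * 105.6) = 602.7271 t·m/cm
Step 3 — trim = 658 / 602.7271 ≈ 1.0917 cm (5 s.f.)

1.0917 cm


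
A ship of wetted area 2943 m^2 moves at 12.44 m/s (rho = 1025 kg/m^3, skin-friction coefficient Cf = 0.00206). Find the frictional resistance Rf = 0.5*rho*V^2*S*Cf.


Formula: Rf = 0.5 * rho * V^2 * S * Cf
Step 1 — V^2 = 12.44^2 = 154.7536
Step 2 — 0.5 * rho * V^2 = 0.5 * 1025 * 154.7536 = 79311.22
Step 3 — Rf = 79311.22 * 2943 * 0.00206 ≈ 480830 N (5 s.f.)

480830 N


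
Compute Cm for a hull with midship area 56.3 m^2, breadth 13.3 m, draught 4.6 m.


Formula: Cm = Am / (B * T)
Step 1 — B * T = 13.3 * 4.6 = 61.18 m^2
Step 2 — Cm = 56.3 / 61.18 ≈ 0.92024 (5 s.f.)

0.92024


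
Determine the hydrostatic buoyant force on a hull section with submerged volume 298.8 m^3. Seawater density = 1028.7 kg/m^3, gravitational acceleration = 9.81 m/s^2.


Formula: Fb = rho * g * V
Substituting: Fb = 1028.7 * 9.81 * 298.8
Intermediate: 1028.7 * 9.81 = 10091.547
Result: Fb = 10091.547 * 298.8 ≈ 3015400 N (5 s.f.)

3015400 N


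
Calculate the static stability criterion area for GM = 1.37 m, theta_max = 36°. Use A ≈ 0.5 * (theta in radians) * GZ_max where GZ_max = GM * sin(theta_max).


Formula: GZ_max = GM * sin(theta); Area = 0.5 * theta_rad * GZ_max
Step 1 — GZ_max = 1.37 * sin(36°) = 1.37 * 0.587785 = 0.805265 m
Step 2 — theta_rad = 36 * pi/180 = 0.628319 rad
Step 3 — Area = 0.5 * 0.628319 * 0.805265 ≈ 0.25298 m·rad (5 s.f.)

0.25298 m·rad


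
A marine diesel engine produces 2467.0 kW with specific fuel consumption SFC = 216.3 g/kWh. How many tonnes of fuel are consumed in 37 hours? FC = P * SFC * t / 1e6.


Formula: FC (tonnes) = P * SFC * t / 1,000,000
Step 1 — P * SFC * t = 2467.0 * 216.3 * 37 = 19743647.7 g
Step 2 — FC (tonnes) = 19743647.7 / 1,000,000 ≈ 19.744 tonnes (5 s.f.)

19.744 tonnes


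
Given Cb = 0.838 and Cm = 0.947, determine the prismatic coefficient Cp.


Formula: Cp = Cb / Cm
Substituting: Cp = 0.838 / 0.947
Result: Cp ≈ 0.88490 (5 s.f.)

0.88490


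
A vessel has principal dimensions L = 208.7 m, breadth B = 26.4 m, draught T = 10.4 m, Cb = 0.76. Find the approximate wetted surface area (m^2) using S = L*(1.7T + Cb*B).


Formula: S = 1.7*L*T + V/T with V = Cb*L*B*T, i.e. S = L * (1.7*T + Cb*B)
Step 1 — 1.7*T = 1.7 * 10.4 = 17.68 m
Step 2 — Cb*B = 0.76 * 26.4 = 20.064 m
Step 3 — 1.7*T + Cb*B = 17.68 + 20.064 = 37.744 m
Step 4 — S = 208.7 * 37.744 ≈ 7877.2 m^2 (5 s.f.)

7877.2 m^2


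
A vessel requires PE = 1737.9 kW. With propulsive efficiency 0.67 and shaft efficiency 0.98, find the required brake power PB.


Formula: PB = PE / (eta_D * eta_S)
Step 1 — combined efficiency = eta_D * eta_S = 0.67 * 0.98 = 0.6566
Step 2 — PB = 1737.9 / 0.6566 ≈ 2646.8 kW (5 s.f.)

2646.8 kW


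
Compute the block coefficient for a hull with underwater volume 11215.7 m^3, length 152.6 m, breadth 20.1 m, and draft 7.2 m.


Formula: Cb = V / (L * B * T)
Step 1 — L * B * T = 152.6 * 20.1 * 7.2 = 22084.272 m^3
Step 2 — Cb = 11215.7 / 22084.272 ≈ 0.50786 (5 s.f.)

0.50786


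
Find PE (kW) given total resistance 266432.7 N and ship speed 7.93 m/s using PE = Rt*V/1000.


Formula: PE = Rt * V / 1000 (kW)
Step 1 — PE (W) = 266432.7 * 7.93 = 2112811.311 W
Step 2 — PE (kW) = 2112811.311 / 1000 ≈ 2112.8 kW (5 s.f.)

2112.8 kW


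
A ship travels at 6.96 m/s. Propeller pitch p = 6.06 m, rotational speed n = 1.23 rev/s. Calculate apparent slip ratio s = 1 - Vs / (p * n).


Formula: s = 1 - Vs / (p * n)
Step 1 — p * n = 6.06 * 1.23 = 7.4538
Step 2 — Vs / (p*n) = 6.96 / 7.4538 = 0.933752 (6 d.p.)
Step 3 — s = 1 - 0.933752 = 0.066248

0.066248


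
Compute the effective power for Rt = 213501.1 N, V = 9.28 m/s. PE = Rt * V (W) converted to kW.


Formula: PE = Rt * V / 1000 (kW)
Step 1 — PE (W) = 213501.1 * 9.28 = 1981290.208 W
Step 2 — PE (kW) = 1981290.208 / 1000 ≈ 1981.3 kW (5 s.f.)

1981.3 kW


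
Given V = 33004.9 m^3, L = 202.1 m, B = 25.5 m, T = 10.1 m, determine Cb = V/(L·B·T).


Formula: Cb = V / (L * B * T)
Step 1 — L * B * T = 202.1 * 25.5 * 10.1 = 52050.855 m^3
Step 2 — Cb = 33004.9 / 52050.855 ≈ 0.63409 (5 s.f.)

0.63409


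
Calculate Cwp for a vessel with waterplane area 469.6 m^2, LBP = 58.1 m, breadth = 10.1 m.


Formula: Cwp = Aw / (L * B)
Step 1 — L * B = 58.1 * 10.1 = 586.81 m^2
Step 2 — Cwp = 469.6 / 586.81 ≈ 0.80026 (5 s.f.)

0.80026


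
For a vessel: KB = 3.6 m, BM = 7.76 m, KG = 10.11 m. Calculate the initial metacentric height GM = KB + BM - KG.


Formula: GM = KB + BM - KG
Step 1 — KM = KB + BM = 3.6 + 7.76 = 11.36 m
Step 2 — GM = KM - KG = 11.36 - 10.11 = 1.25 m

1.25 m


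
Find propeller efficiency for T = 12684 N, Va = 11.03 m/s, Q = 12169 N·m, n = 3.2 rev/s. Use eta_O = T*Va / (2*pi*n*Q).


Formula: eta = T * Va / (2 * pi * n * Q)
Step 1 — numerator = T * Va = 12684 * 11.03 = 139904.52
Step 2 — 2 * pi * n = 2 * pi * 3.2 = 20.106193
Step 3 — denominator = 20.106193 * 12169 = 244672.26
Step 4 — eta = 139904.52 / 244672.26 ≈ 0.57180 (5 s.f.)

0.57180


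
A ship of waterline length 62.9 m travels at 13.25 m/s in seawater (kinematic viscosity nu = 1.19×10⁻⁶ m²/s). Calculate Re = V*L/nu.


Formula: Re = V * L / nu
Step 1 — V * L = 13.25 * 62.9 = 833.425 m^2/s
Step 2 — Re = 833.425 / 1.19e-6 = 7.00e+08

7.00e+08


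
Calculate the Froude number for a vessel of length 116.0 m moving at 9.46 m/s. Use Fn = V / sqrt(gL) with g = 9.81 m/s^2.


Formula: Fn = V / sqrt(g * L)
Step 1 — g * L = 9.81 * 116.0 = 1137.96
Step 2 — sqrt(g * L) = sqrt(1137.96) = 33.733663
Step 3 — Fn = 9.46 / 33.733663 ≈ 0.28043 (5 s.f.)

0.28043


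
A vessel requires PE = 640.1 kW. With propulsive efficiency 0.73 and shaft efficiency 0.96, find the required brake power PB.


Formula: PB = PE / (eta_D * eta_S)
Step 1 — combined efficiency = eta_D * eta_S = 0.73 * 0.96 = 0.7008
Step 2 — PB = 640.1 / 0.7008 ≈ 913.38 kW (5 s.f.)

913.38 kW


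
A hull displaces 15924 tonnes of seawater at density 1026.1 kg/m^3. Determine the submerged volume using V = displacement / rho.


Formula: V = mass / rho
Step 1 — convert tonnes to kg: 15924 t * 1000 = 15924000 kg
Step 2 — V = 15924000 / 1026.1 ≈ 15519 m^3 (5 s.f.)

15519 m^3


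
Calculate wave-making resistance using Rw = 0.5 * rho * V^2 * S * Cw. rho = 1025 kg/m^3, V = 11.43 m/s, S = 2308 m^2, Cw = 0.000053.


Formula: Rw = 0.5 * rho * V^2 * S * Cw
Step 1 — V^2 = 11.43^2 = 130.6449
Step 2 — 0.5 * rho * V^2 = 0.5 * 1025 * 130.6449 = 66955.51125
Step 3 — Rw = 66955.51125 * 2308 * 0.000053 ≈ 8190.3 N (5 s.f.)

8190.3 N


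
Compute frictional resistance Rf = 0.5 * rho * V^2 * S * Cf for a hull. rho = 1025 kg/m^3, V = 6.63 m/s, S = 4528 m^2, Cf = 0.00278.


Formula: Rf = 0.5 * rho * V^2 * S * Cf
Step 1 — V^2 = 6.63^2 = 43.9569
Step 2 — 0.5 * rho * V^2 = 0.5 * 1025 * 43.9569 = 22527.91125
Step 3 — Rf = 22527.91125 * 4528 * 0.00278 ≈ 283580 N (5 s.f.)

283580 N


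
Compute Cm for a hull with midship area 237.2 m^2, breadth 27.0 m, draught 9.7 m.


Formula: Cm = Am / (B * T)
Step 1 — B * T = 27.0 * 9.7 = 261.9 m^2
Step 2 — Cm = 237.2 / 261.9 ≈ 0.90569 (5 s.f.)

0.90569


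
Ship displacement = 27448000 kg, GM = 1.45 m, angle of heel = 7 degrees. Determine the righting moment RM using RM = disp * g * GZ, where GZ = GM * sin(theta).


Formula: GZ = GM * sin(theta); RM = disp * g * GZ
Step 1 — GZ = 1.45 * sin(7°) = 1.45 * 0.121869 = 0.17671 m
Step 2 — RM = 27448000 * 9.81 * 0.17671 ≈ 47582000 N·m (5 s.f.)

47582000 N·m


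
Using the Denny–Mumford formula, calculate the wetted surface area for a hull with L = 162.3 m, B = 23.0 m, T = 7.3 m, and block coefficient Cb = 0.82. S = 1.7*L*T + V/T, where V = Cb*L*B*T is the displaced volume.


Formula: S = 1.7*L*T + V/T with V = Cb*L*B*T, i.e. S = L * (1.7*T + Cb*B)
Step 1 — 1.7*T = 1.7 * 7.3 = 12.41 m
Step 2 — Cb*B = 0.82 * 23.0 = 18.86 m
Step 3 — 1.7*T + Cb*B = 12.41 + 18.86 = 31.27 m
Step 4 — S = 162.3 * 31.27 ≈ 5075.1 m^2 (5 s.f.)

5075.1 m^2


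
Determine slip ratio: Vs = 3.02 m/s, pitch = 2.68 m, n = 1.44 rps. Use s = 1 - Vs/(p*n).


Formula: s = 1 - Vs / (p * n)
Step 1 — p * n = 2.68 * 1.44 = 3.8592
Step 2 — Vs / (p*n) = 3.02 / 3.8592 = 0.782546 (6 d.p.)
Step 3 — s = 1 - 0.782546 = 0.217454

0.217454


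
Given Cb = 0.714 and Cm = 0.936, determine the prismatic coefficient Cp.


Formula: Cp = Cb / Cm
Substituting: Cp = 0.714 / 0.936
Result: Cp ≈ 0.76282 (5 s.f.)

0.76282


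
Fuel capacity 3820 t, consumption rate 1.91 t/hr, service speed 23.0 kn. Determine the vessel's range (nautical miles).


Formula: endurance = fuel / rate; range = endurance * speed
Step 1 — endurance = 3820 / 1.91 = 2000.0 hours
Step 2 — range = 2000.0 * 23.0 ≈ 46000 nautical miles (5 s.f.)

46000 NM


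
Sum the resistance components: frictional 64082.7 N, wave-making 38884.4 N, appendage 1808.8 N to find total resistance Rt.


Formula: Rt = Rf + Rw + Ra
Substituting: Rt = 64082.7 + 38884.4 + 1808.8
Result: Rt = 104775.9 N

104775.9 N


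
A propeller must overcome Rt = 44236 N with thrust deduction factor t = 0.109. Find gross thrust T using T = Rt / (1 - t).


Formula: T = Rt / (1 - t)
Step 1 — (1 - t) = 1 - 0.109 = 0.891
Step 2 — T = 44236 / 0.891 ≈ 49648 N (5 s.f.)

49648 N


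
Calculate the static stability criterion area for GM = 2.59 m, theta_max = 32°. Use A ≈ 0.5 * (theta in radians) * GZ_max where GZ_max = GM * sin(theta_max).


Formula: GZ_max = GM * sin(theta); Area = 0.5 * theta_rad * GZ_max
Step 1 — GZ_max = 2.59 * sin(32°) = 2.59 * 0.529919 = 1.37249 m
Step 2 — theta_rad = 32 * pi/180 = 0.558505 rad
Step 3 — Area = 0.5 * 0.558505 * 1.37249 ≈ 0.38327 m·rad (5 s.f.)

0.38327 m·rad


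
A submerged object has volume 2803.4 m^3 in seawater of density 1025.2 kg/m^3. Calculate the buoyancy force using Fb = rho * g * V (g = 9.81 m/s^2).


Formula: Fb = rho * g * V
Substituting: Fb = 1025.2 * 9.81 * 2803.4
Intermediate: 1025.2 * 9.81 = 10057.212
Result: Fb = 10057.212 * 2803.4 ≈ 28194000 N (5 s.f.)

28194000 N


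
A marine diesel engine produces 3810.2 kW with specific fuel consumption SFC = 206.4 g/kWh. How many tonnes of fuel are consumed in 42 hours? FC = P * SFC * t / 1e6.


Formula: FC (tonnes) = P * SFC * t / 1,000,000
Step 1 — P * SFC * t = 3810.2 * 206.4 * 42 = 33029861.76 g
Step 2 — FC (tonnes) = 33029861.76 / 1,000,000 ≈ 33.030 tonnes (5 s.f.)

33.030 tonnes


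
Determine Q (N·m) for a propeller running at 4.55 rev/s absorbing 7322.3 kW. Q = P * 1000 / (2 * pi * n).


Formula: Q = P_W / (2 * pi * n)
Step 1 — P_W = 7322.3 kW * 1000 = 7322300.0 W
Step 2 — 2 * pi * n = 2 * pi * 4.55 = 28.588493
Step 3 — Q = 7322300.0 / 28.588493 ≈ 256130 N·m (5 s.f.)

256130 N·m


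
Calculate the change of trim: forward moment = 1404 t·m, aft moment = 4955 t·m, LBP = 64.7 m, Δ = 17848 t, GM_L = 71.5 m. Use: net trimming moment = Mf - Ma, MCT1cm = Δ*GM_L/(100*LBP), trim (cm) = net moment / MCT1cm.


Formula: net trimming moment = Mf - Ma; MCT1cm = Δ*GM_L/(100*LBP); trim = net moment / MCT1cm
Step 1 — net trimming moment = 1404 - 4955 = -3551 t·m
Step 2 — MCT1cm = 17848 * 71.5 / (100 * 64.7) = 197.2383 t·m/cm
Step 3 — trim = -3551 / 197.2383 ≈ -18.004 cm (5 s.f.)

-18.004 cm


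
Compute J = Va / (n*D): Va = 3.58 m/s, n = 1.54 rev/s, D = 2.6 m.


Formula: J = Va / (n * D)
Step 1 — n * D = 1.54 * 2.6 = 4.004
Step 2 — J = 3.58 / 4.004 ≈ 0.89411 (5 s.f.)

0.89411


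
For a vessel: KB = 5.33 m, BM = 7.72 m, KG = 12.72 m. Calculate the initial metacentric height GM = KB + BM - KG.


Formula: GM = KB + BM - KG
Step 1 — KM = KB + BM = 5.33 + 7.72 = 13.05 m
Step 2 — GM = KM - KG = 13.05 - 12.72 = 0.33 m

0.33 m


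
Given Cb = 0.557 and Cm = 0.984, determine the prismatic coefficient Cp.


Formula: Cp = Cb / Cm
Substituting: Cp = 0.557 / 0.984
Result: Cp ≈ 0.56606 (5 s.f.)

0.56606


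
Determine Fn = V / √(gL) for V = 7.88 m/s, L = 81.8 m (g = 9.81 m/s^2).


Formula: Fn = V / sqrt(g * L)
Step 1 — g * L = 9.81 * 81.8 = 802.458
Step 2 — sqrt(g * L) = sqrt(802.458) = 28.32769
Step 3 — Fn = 7.88 / 28.32769 ≈ 0.27817 (5 s.f.)

0.27817


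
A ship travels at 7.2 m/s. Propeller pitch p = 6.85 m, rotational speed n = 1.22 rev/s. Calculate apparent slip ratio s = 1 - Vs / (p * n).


Formula: s = 1 - Vs / (p * n)
Step 1 — p * n = 6.85 * 1.22 = 8.357
Step 2 — Vs / (p*n) = 7.2 / 8.357 = 0.861553 (6 d.p.)
Step 3 — s = 1 - 0.861553 = 0.138447

0.138447


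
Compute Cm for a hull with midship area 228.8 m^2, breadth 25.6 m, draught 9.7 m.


Formula: Cm = Am / (B * T)
Step 1 — B * T = 25.6 * 9.7 = 248.32 m^2
Step 2 — Cm = 228.8 / 248.32 ≈ 0.92139 (5 s.f.)

0.92139


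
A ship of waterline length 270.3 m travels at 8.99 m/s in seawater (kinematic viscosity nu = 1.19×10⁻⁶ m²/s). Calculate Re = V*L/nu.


Formula: Re = V * L / nu
Step 1 — V * L = 8.99 * 270.3 = 2429.997 m^2/s
Step 2 — Re = 2429.997 / 1.19e-6 = 2.04e+09

2.04e+09


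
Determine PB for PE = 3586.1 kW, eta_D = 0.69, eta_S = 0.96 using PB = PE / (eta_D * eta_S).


Formula: PB = PE / (eta_D * eta_S)
Step 1 — combined efficiency = eta_D * eta_S = 0.69 * 0.96 = 0.6624
Step 2 — PB = 3586.1 / 0.6624 ≈ 5413.8 kW (5 s.f.)

5413.8 kW


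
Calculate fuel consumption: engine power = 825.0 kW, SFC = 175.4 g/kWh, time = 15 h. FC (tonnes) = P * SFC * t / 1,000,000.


Formula: FC (tonnes) = P * SFC * t / 1,000,000
Step 1 — P * SFC * t = 825.0 * 175.4 * 15 = 2170575.0 g
Step 2 — FC (tonnes) = 2170575.0 / 1,000,000 ≈ 2.1706 tonnes (5 s.f.)

2.1706 tonnes


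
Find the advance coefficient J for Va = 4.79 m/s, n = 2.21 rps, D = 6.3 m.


Formula: J = Va / (n * D)
Step 1 — n * D = 2.21 * 6.3 = 13.923
Step 2 — J = 4.79 / 13.923 ≈ 0.34404 (5 s.f.)

0.34404


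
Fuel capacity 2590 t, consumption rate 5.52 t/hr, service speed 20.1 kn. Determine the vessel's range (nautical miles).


Formula: endurance = fuel / rate; range = endurance * speed
Step 1 — endurance = 2590 / 5.52 = 469.2029 hours
Step 2 — range = 469.2029 * 20.1 ≈ 9431.0 nautical miles (5 s.f.)

9431.0 NM


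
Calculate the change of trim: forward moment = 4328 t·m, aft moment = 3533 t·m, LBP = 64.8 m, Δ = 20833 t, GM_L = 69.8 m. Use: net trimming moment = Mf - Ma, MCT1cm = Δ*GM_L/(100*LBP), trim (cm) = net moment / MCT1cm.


Formula: net trimming moment = Mf - Ma; MCT1cm = Δ*GM_L/(100*LBP); trim = net moment / MCT1cm
Step 1 — net trimming moment = 4328 - 3533 = 795 t·m
Step 2 — MCT1cm = 20833 * 69.8 / (100 * 64.8) = 224.4048 t·m/cm
Step 3 — trim = 795 / 224.4048 ≈ 3.5427 cm (5 s.f.)

3.5427 cm


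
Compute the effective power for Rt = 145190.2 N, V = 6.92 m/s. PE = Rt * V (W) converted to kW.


Formula: PE = Rt * V / 1000 (kW)
Step 1 — PE (W) = 145190.2 * 6.92 = 1004716.184 W
Step 2 — PE (kW) = 1004716.184 / 1000 ≈ 1004.7 kW (5 s.f.)

1004.7 kW


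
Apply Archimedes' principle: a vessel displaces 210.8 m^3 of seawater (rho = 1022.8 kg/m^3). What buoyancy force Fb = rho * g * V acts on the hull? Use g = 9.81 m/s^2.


Formula: Fb = rho * g * V
Substituting: Fb = 1022.8 * 9.81 * 210.8
Intermediate: 1022.8 * 9.81 = 10033.668
Result: Fb = 10033.668 * 210.8 ≈ 2115100 N (5 s.f.)

2115100 N


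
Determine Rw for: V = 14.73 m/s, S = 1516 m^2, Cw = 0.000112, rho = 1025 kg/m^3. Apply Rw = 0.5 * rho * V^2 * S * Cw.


Formula: Rw = 0.5 * rho * V^2 * S * Cw
Step 1 — V^2 = 14.73^2 = 216.9729
Step 2 — 0.5 * rho * V^2 = 0.5 * 1025 * 216.9729 = 111198.61125
Step 3 — Rw = 111198.61125 * 1516 * 0.000112 ≈ 18881 N (5 s.f.)

18881 N


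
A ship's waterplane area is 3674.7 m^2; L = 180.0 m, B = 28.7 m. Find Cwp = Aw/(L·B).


Formula: Cwp = Aw / (L * B)
Step 1 — L * B = 180.0 * 28.7 = 5166.0 m^2
Step 2 — Cwp = 3674.7 / 5166.0 ≈ 0.71132 (5 s.f.)

0.71132


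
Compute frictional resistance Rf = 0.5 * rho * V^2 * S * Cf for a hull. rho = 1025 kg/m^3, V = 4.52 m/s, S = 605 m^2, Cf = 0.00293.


Formula: Rf = 0.5 * rho * V^2 * S * Cf
Step 1 — V^2 = 4.52^2 = 20.4304
Step 2 — 0.5 * rho * V^2 = 0.5 * 1025 * 20.4304 = 10470.58
Step 3 — Rf = 10470.58 * 605 * 0.00293 ≈ 18561 N (5 s.f.)

18561 N


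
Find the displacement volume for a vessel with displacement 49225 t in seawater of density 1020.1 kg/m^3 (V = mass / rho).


Formula: V = mass / rho
Step 1 — convert tonnes to kg: 49225 t * 1000 = 49225000 kg
Step 2 — V = 49225000 / 1020.1 ≈ 48255 m^3 (5 s.f.)

48255 m^3


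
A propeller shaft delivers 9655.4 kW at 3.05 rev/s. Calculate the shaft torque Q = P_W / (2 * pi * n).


Formula: Q = P_W / (2 * pi * n)
Step 1 — P_W = 9655.4 kW * 1000 = 9655400.0 W
Step 2 — 2 * pi * n = 2 * pi * 3.05 = 19.163715
Step 3 — Q = 9655400.0 / 19.163715 ≈ 503840 N·m (5 s.f.)

503840 N·m


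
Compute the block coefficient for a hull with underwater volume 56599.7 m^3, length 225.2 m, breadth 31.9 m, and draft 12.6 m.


Formula: Cb = V / (L * B * T)
Step 1 — L * B * T = 225.2 * 31.9 * 12.6 = 90516.888 m^3
Step 2 — Cb = 56599.7 / 90516.888 ≈ 0.62529 (5 s.f.)

0.62529


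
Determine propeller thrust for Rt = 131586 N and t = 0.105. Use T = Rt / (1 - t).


Formula: T = Rt / (1 - t)
Step 1 — (1 - t) = 1 - 0.105 = 0.895
Step 2 — T = 131586 / 0.895 ≈ 147020 N (5 s.f.)

147020 N


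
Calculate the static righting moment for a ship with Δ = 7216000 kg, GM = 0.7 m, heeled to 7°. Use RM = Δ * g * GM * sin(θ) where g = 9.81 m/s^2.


Formula: GZ = GM * sin(theta); RM = disp * g * GZ
Step 1 — GZ = 0.7 * sin(7°) = 0.7 * 0.121869 = 0.085308 m
Step 2 — RM = 7216000 * 9.81 * 0.085308 ≈ 6038900 N·m (5 s.f.)

6038900 N·m


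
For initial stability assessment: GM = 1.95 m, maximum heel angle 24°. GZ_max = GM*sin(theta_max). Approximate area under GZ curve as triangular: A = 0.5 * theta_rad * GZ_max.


Formula: GZ_max = GM * sin(theta); Area = 0.5 * theta_rad * GZ_max
Step 1 — GZ_max = 1.95 * sin(24°) = 1.95 * 0.406737 = 0.793137 m
Step 2 — theta_rad = 24 * pi/180 = 0.418879 rad
Step 3 — Area = 0.5 * 0.418879 * 0.793137 ≈ 0.16611 m·rad (5 s.f.)

0.16611 m·rad


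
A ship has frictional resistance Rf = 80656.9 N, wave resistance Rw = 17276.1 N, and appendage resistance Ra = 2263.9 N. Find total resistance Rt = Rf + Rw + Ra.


Formula: Rt = Rf + Rw + Ra
Substituting: Rt = 80656.9 + 17276.1 + 2263.9
Result: Rt = 100196.9 N

100196.9 N


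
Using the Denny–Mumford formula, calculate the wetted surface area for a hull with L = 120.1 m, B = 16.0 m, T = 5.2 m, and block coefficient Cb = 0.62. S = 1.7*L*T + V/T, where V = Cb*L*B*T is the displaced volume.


Formula: S = 1.7*L*T + V/T with V = Cb*L*B*T, i.e. S = L * (1.7*T + Cb*B)
Step 1 — 1.7*T = 1.7 * 5.2 = 8.84 m
Step 2 — Cb*B = 0.62 * 16.0 = 9.92 m
Step 3 — 1.7*T + Cb*B = 8.84 + 9.92 = 18.76 m
Step 4 — S = 120.1 * 18.76 ≈ 2253.1 m^2 (5 s.f.)

2253.1 m^2


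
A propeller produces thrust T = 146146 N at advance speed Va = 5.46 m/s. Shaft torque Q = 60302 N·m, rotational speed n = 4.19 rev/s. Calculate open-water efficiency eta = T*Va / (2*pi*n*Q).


Formula: eta = T * Va / (2 * pi * n * Q)
Step 1 — numerator = T * Va = 146146 * 5.46 = 797957.16
Step 2 — 2 * pi * n = 2 * pi * 4.19 = 26.326546
Step 3 — denominator = 26.326546 * 60302 = 1587543.38
Step 4 — eta = 797957.16 / 1587543.38 ≈ 0.50264 (5 s.f.)

0.50264


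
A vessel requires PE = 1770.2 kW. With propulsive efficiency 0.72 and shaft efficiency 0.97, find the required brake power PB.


Formula: PB = PE / (eta_D * eta_S)
Step 1 — combined efficiency = eta_D * eta_S = 0.72 * 0.97 = 0.6984
Step 2 — PB = 1770.2 / 0.6984 ≈ 2534.7 kW (5 s.f.)

2534.7 kW


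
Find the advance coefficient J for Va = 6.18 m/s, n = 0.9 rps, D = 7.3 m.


Formula: J = Va / (n * D)
Step 1 — n * D = 0.9 * 7.3 = 6.57
Step 2 — J = 6.18 / 6.57 ≈ 0.94064 (5 s.f.)

0.94064


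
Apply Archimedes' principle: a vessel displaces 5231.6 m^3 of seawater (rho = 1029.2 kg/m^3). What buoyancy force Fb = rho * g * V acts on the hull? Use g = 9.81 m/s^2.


Formula: Fb = rho * g * V
Substituting: Fb = 1029.2 * 9.81 * 5231.6
Intermediate: 1029.2 * 9.81 = 10096.452
Result: Fb = 10096.452 * 5231.6 ≈ 52821000 N (5 s.f.)

52821000 N


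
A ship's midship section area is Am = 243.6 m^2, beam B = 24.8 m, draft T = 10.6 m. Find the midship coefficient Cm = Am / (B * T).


Formula: Cm = Am / (B * T)
Step 1 — B * T = 24.8 * 10.6 = 262.88 m^2
Step 2 — Cm = 243.6 / 262.88 ≈ 0.92666 (5 s.f.)

0.92666


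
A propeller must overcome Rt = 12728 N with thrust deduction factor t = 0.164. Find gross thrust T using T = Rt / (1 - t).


Formula: T = Rt / (1 - t)
Step 1 — (1 - t) = 1 - 0.164 = 0.836
Step 2 — T = 12728 / 0.836 ≈ 15225 N (5 s.f.)

15225 N


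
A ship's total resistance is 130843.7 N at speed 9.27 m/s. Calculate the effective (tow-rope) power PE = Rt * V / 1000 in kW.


Formula: PE = Rt * V / 1000 (kW)
Step 1 — PE (W) = 130843.7 * 9.27 = 1212921.099 W
Step 2 — PE (kW) = 1212921.099 / 1000 ≈ 1212.9 kW (5 s.f.)

1212.9 kW


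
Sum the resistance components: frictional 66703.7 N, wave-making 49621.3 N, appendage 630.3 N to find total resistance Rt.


Formula: Rt = Rf + Rw + Ra
Substituting: Rt = 66703.7 + 49621.3 + 630.3
Result: Rt = 116955.3 N

116955.3 N


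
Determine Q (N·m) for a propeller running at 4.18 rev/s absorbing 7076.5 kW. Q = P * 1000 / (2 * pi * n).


Formula: Q = P_W / (2 * pi * n)
Step 1 — P_W = 7076.5 kW * 1000 = 7076500.0 W
Step 2 — 2 * pi * n = 2 * pi * 4.18 = 26.263715
Step 3 — Q = 7076500.0 / 26.263715 ≈ 269440 N·m (5 s.f.)

269440 N·m


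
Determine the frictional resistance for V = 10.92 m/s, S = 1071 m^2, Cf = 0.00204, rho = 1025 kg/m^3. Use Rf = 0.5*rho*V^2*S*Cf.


Formula: Rf = 0.5 * rho * V^2 * S * Cf
Step 1 — V^2 = 10.92^2 = 119.2464
Step 2 — 0.5 * rho * V^2 = 0.5 * 1025 * 119.2464 = 61113.78
Step 3 — Rf = 61113.78 * 1071 * 0.00204 ≈ 133520 N (5 s.f.)

133520 N


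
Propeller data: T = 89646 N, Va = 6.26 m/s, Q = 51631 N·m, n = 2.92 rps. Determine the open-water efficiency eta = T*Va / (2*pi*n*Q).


Formula: eta = T * Va / (2 * pi * n * Q)
Step 1 — numerator = T * Va = 89646 * 6.26 = 561183.96
Step 2 — 2 * pi * n = 2 * pi * 2.92 = 18.346901
Step 3 — denominator = 18.346901 * 51631 = 947268.85
Step 4 — eta = 561183.96 / 947268.85 ≈ 0.59242 (5 s.f.)

0.59242


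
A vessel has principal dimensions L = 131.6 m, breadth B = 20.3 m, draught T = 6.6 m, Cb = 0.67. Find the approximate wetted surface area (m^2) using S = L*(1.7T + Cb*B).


Formula: S = 1.7*L*T + V/T with V = Cb*L*B*T, i.e. S = L * (1.7*T + Cb*B)
Step 1 — 1.7*T = 1.7 * 6.6 = 11.22 m
Step 2 — Cb*B = 0.67 * 20.3 = 13.601 m
Step 3 — 1.7*T + Cb*B = 11.22 + 13.601 = 24.821 m
Step 4 — S = 131.6 * 24.821 ≈ 3266.4 m^2 (5 s.f.)

3266.4 m^2


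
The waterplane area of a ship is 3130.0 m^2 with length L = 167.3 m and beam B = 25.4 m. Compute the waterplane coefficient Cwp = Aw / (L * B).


Formula: Cwp = Aw / (L * B)
Step 1 — L * B = 167.3 * 25.4 = 4249.42 m^2
Step 2 — Cwp = 3130.0 / 4249.42 ≈ 0.73657 (5 s.f.)

0.73657


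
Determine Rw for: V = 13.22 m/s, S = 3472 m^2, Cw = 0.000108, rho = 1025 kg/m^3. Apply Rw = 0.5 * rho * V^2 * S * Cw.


Formula: Rw = 0.5 * rho * V^2 * S * Cw
Step 1 — V^2 = 13.22^2 = 174.7684
Step 2 — 0.5 * rho * V^2 = 0.5 * 1025 * 174.7684 = 89568.805
Step 3 — Rw = 89568.805 * 3472 * 0.000108 ≈ 33586 N (5 s.f.)

33586 N


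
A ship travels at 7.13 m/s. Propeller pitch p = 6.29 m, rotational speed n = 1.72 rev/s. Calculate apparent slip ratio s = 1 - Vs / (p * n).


Formula: s = 1 - Vs / (p * n)
Step 1 — p * n = 6.29 * 1.72 = 10.8188
Step 2 — Vs / (p*n) = 7.13 / 10.8188 = 0.659038 (6 d.p.)
Step 3 — s = 1 - 0.659038 = 0.340962

0.340962


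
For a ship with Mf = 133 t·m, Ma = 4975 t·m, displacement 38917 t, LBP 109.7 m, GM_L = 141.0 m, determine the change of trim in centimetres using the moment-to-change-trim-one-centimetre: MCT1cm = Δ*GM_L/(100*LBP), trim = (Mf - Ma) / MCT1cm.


Formula: net trimming moment = Mf - Ma; MCT1cm = Δ*GM_L/(100*LBP); trim = net moment / MCT1cm
Step 1 — net trimming moment = 133 - 4975 = -4842 t·m
Step 2 — MCT1cm = 38917 * 141.0 / (100 * 109.7) = 500.2094 t·m/cm
Step 3 — trim = -4842 / 500.2094 ≈ -9.6799 cm (5 s.f.)

-9.6799 cm


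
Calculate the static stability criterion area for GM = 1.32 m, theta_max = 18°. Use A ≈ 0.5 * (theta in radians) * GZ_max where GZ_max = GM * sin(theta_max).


Formula: GZ_max = GM * sin(theta); Area = 0.5 * theta_rad * GZ_max
Step 1 — GZ_max = 1.32 * sin(18°) = 1.32 * 0.309017 = 0.407902 m
Step 2 — theta_rad = 18 * pi/180 = 0.314159 rad
Step 3 — Area = 0.5 * 0.314159 * 0.407902 ≈ 0.064073 m·rad (5 s.f.)

0.064073 m·rad


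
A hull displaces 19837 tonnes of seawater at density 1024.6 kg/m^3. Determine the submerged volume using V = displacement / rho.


Formula: V = mass / rho
Step 1 — convert tonnes to kg: 19837 t * 1000 = 19837000 kg
Step 2 — V = 19837000 / 1024.6 ≈ 19361 m^3 (5 s.f.)

19361 m^3


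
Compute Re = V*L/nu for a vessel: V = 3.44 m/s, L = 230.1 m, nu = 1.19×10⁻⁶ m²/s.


Formula: Re = V * L / nu
Step 1 — V * L = 3.44 * 230.1 = 791.544 m^2/s
Step 2 — Re = 791.544 / 1.19e-6 = 6.65e+08

6.65e+08


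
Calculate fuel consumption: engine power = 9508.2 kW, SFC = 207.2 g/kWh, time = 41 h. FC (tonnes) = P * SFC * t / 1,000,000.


Formula: FC (tonnes) = P * SFC * t / 1,000,000
Step 1 — P * SFC * t = 9508.2 * 207.2 * 41 = 80774060.64 g
Step 2 — FC (tonnes) = 80774060.64 / 1,000,000 ≈ 80.774 tonnes (5 s.f.)

80.774 tonnes


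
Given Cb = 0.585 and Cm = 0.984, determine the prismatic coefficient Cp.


Formula: Cp = Cb / Cm
Substituting: Cp = 0.585 / 0.984
Result: Cp ≈ 0.59451 (5 s.f.)

0.59451


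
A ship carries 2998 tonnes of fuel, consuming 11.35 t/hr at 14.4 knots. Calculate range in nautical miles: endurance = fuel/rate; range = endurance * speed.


Formula: endurance = fuel / rate; range = endurance * speed
Step 1 — endurance = 2998 / 11.35 = 264.141 hours
Step 2 — range = 264.141 * 14.4 ≈ 3803.6 nautical miles (5 s.f.)

3803.6 NM


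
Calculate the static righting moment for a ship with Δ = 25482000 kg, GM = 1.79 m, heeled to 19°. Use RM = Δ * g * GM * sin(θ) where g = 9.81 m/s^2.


Formula: GZ = GM * sin(theta); RM = disp * g * GZ
Step 1 — GZ = 1.79 * sin(19°) = 1.79 * 0.325568 = 0.582767 m
Step 2 — RM = 25482000 * 9.81 * 0.582767 ≈ 145680000 N·m (5 s.f.)

145680000 N·m


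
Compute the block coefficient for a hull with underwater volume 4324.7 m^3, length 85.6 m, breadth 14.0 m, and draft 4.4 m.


Formula: Cb = V / (L * B * T)
Step 1 — L * B * T = 85.6 * 14.0 * 4.4 = 5272.96 m^3
Step 2 — Cb = 4324.7 / 5272.96 ≈ 0.82017 (5 s.f.)

0.82017


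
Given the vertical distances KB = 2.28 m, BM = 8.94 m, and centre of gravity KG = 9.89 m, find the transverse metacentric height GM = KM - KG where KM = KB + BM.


Formula: GM = KB + BM - KG
Step 1 — KM = KB + BM = 2.28 + 8.94 = 11.22 m
Step 2 — GM = KM - KG = 11.22 - 9.89 = 1.33 m

1.33 m


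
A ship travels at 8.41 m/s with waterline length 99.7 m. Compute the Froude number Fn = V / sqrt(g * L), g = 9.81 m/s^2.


Formula: Fn = V / sqrt(g * L)
Step 1 — g * L = 9.81 * 99.7 = 978.057
Step 2 — sqrt(g * L) = sqrt(978.057) = 31.273903
Step 3 — Fn = 8.41 / 31.273903 ≈ 0.26891 (5 s.f.)

0.26891


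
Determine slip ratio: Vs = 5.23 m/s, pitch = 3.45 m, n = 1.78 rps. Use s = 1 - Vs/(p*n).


Formula: s = 1 - Vs / (p * n)
Step 1 — p * n = 3.45 * 1.78 = 6.141
Step 2 — Vs / (p*n) = 5.23 / 6.141 = 0.851653 (6 d.p.)
Step 3 — s = 1 - 0.851653 = 0.148347

0.148347


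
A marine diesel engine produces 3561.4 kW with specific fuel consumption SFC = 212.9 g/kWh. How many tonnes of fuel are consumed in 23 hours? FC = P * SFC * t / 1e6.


Formula: FC (tonnes) = P * SFC * t / 1,000,000
Step 1 — P * SFC * t = 3561.4 * 212.9 * 23 = 17439107.38 g
Step 2 — FC (tonnes) = 17439107.38 / 1,000,000 ≈ 17.439 tonnes (5 s.f.)

17.439 tonnes


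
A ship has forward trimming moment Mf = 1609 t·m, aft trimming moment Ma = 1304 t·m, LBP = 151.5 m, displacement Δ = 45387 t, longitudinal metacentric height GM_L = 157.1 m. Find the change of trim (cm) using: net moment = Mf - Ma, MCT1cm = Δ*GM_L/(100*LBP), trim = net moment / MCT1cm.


Formula: net trimming moment = Mf - Ma; MCT1cm = Δ*GM_L/(100*LBP); trim = net moment / MCT1cm
Step 1 — net trimming moment = 1609 - 1304 = 305 t·m
Step 2 — MCT1cm = 45387 * 157.1 / (100 * 151.5) = 470.6467 t·m/cm
Step 3 — trim = 305 / 470.6467 ≈ 0.64804 cm (5 s.f.)

0.64804 cm


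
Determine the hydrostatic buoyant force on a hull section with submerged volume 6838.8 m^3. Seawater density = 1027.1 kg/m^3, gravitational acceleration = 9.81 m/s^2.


Formula: Fb = rho * g * V
Substituting: Fb = 1027.1 * 9.81 * 6838.8
Intermediate: 1027.1 * 9.81 = 10075.851
Result: Fb = 10075.851 * 6838.8 ≈ 68907000 N (5 s.f.)

68907000 N


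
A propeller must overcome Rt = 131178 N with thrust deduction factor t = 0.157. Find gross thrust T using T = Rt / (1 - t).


Formula: T = Rt / (1 - t)
Step 1 — (1 - t) = 1 - 0.157 = 0.843
Step 2 — T = 131178 / 0.843 ≈ 155610 N (5 s.f.)

155610 N


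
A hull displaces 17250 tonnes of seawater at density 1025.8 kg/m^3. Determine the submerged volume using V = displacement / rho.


Formula: V = mass / rho
Step 1 — convert tonnes to kg: 17250 t * 1000 = 17250000 kg
Step 2 — V = 17250000 / 1025.8 ≈ 16816 m^3 (5 s.f.)

16816 m^3


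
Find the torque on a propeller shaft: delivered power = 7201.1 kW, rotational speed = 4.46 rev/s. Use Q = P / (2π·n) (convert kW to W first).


Formula: Q = P_W / (2 * pi * n)
Step 1 — P_W = 7201.1 kW * 1000 = 7201100.0 W
Step 2 — 2 * pi * n = 2 * pi * 4.46 = 28.023006
Step 3 — Q = 7201100.0 / 28.023006 ≈ 256970 N·m (5 s.f.)

256970 N·m


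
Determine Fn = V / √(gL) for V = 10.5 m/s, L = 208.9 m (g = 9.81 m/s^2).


Formula: Fn = V / sqrt(g * L)
Step 1 — g * L = 9.81 * 208.9 = 2049.309
Step 2 — sqrt(g * L) = sqrt(2049.309) = 45.269294
Step 3 — Fn = 10.5 / 45.269294 ≈ 0.23195 (5 s.f.)

0.23195
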